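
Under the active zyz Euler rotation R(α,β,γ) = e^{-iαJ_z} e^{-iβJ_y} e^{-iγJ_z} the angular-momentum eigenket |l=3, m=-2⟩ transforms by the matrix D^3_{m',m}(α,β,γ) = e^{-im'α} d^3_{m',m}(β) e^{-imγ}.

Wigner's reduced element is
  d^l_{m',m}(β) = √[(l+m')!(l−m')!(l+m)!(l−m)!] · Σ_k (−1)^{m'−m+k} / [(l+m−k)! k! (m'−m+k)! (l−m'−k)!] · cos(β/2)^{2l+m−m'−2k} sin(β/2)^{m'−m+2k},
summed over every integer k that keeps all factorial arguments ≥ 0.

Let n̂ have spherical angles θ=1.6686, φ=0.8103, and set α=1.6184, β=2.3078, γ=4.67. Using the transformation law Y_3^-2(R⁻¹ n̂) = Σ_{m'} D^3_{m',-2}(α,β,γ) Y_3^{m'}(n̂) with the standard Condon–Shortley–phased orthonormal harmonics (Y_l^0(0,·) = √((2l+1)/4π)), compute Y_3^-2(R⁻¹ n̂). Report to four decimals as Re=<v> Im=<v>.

Re=0.2420 Im=0.3101

Need the full column D^3_{m',-2} for m'=−3..3 at α=1.6184, β=2.3078, γ=4.67.
cos(β/2)=0.404925, sin(β/2)=0.914350
d^3_{-3,-2}: single k=1 term ⇒ +0.024381;  D = -0.001414+0.024340i
d^3_{-2,-2}: k∈[0..1] ⇒ +0.004408 -0.112381 = -0.107973;  D = -0.107967-0.001126i
d^3_{-1,-2}: k∈[0..1] ⇒ -0.031476 +0.320989 = +0.289513;  D = -0.010760-0.289313i
d^3_{0,-2}: k∈[0..1] ⇒ +0.123107 -0.627710 = -0.504603;  D = +0.502791-0.042728i
d^3_{1,-2}: k∈[0..1] ⇒ -0.320989 +0.818345 = +0.497357;  D = +0.065649+0.493005i
d^3_{2,-2}: k∈[0..1] ⇒ +0.573018 -0.584353 = -0.011335;  D = -0.011152+0.002029i
d^3_{3,-2}: single k=0 term ⇒ -0.633888;  D = +0.143024+0.617542i
Y_3^{m'}(θ=1.6686,φ=0.8103) and Σ D·Y over m':
  (-0.0014+0.0243i)·(-0.3117-0.2683i)  (-0.1080-0.0011i)·(+0.0049+0.0987i)  (-0.0108-0.2893i)·(-0.2111+0.2219i)  (+0.5028-0.0427i)·(+0.1076+0.0000i)  (+0.0656+0.4930i)·(+0.2111+0.2219i)  (-0.0112+0.0020i)·(+0.0049-0.0987i)  (+0.1430+0.6175i)·(+0.3117-0.2683i)
Y_3^-2(R⁻¹ n̂) = +0.241983+0.310111i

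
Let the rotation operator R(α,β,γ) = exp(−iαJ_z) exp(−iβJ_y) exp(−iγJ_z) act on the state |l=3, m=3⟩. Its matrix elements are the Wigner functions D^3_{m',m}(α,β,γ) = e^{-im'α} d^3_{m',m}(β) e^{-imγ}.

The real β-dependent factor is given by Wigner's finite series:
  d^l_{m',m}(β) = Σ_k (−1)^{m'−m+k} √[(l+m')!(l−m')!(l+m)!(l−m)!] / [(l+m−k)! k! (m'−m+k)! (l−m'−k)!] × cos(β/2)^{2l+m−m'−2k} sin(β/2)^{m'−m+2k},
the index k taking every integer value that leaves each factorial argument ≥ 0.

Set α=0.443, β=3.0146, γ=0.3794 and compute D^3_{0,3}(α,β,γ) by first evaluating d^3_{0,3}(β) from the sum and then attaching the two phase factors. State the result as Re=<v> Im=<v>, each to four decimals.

Re=0.0005 Im=-0.0010

First d^3_{0,3}(β=3.0146), then the phase factors e^{-i(0)α} and e^{-i(3)γ}:
With c≡cos(β/2)=0.063454 and s≡sin(β/2)=0.997985, N=[6·6·720·1]^{1/2}=160.996894
k∈{3} keeps every argument non-negative
  k=3: (−1)^0·160.9969/(36)·0.0635^3·0.9980^3 = +0.001136
d^3_{0,3}(3.0146) = +0.001136
Attach z-rotation phases: D = e^{-i(0)(0.443)}·(+0.001136)·e^{-i(3)(0.3794)} = +0.000476-0.001031i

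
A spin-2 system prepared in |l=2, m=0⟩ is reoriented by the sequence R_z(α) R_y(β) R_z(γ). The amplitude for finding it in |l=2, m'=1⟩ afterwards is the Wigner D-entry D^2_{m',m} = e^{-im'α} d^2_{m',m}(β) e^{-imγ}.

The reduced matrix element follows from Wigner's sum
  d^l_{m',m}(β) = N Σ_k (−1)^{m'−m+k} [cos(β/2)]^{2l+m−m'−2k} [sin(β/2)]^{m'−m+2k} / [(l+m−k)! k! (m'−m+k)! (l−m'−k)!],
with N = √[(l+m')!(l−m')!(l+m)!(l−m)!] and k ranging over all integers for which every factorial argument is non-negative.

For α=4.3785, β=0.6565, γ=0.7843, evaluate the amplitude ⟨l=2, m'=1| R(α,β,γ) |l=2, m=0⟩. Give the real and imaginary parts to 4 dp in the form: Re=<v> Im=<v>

Re=0.1941 Im=-0.5594

First d^2_{1,0}(β=0.6565), then the phase factors e^{-i(1)α} and e^{-i(0)γ}:
With c≡cos(β/2)=0.946608 and s≡sin(β/2)=0.322387, N=[6·1·2·2]^{1/2}=4.898979
k∈{0,1} keeps every argument non-negative
  k=0: (−1)^1·4.8990/(2)·0.9466^3·0.3224^1 = -0.669828
  k=1: (−1)^2·4.8990/(2)·0.9466^1·0.3224^3 = +0.077692
d^2_{1,0}(0.6565) = -0.669828 +0.077692 = -0.592136
D = (-0.327720+0.944775i)·(-0.592136)·(+1.000000+0.000000i) = +0.194055-0.559435i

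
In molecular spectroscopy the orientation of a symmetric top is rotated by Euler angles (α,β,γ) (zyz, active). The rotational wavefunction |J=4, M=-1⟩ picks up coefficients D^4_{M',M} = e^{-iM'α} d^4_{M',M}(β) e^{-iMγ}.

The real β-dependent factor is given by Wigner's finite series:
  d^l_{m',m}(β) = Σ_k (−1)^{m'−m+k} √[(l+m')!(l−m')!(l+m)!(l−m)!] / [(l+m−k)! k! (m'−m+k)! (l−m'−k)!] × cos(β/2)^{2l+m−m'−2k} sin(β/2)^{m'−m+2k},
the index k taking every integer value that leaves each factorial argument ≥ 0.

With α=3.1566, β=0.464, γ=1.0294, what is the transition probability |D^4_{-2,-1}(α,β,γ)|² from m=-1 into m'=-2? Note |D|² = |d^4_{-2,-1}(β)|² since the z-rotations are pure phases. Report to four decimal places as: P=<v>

Split into d^4_{-2,-1}(β=0.464) × two z-phases.
c=cos(0.464/2)=0.973208, s=sin(0.464/2)=0.229924; N=√[2·720·6·120]=1018.233765
k: max(0,(-1)−(-2))=1 … min(4+(-1),4−(-2))=3
  k=1: (−1)^0·1018.2338/(240)·0.9732^7·0.2299^1 = +0.806608
  k=2: (−1)^1·1018.2338/(48)·0.9732^5·0.2299^3 = -0.225108
  k=3: (−1)^2·1018.2338/(72)·0.9732^3·0.2299^5 = +0.008376
d^4_{-2,-1}(0.464) = +0.806608 -0.225108 +0.008376 = +0.589876
|D^4_{-2,-1}|² = |d^4_{-2,-1}(β)|² = (+0.589876)² = 0.347954 (the z-rotation phases have unit modulus)

P=0.3480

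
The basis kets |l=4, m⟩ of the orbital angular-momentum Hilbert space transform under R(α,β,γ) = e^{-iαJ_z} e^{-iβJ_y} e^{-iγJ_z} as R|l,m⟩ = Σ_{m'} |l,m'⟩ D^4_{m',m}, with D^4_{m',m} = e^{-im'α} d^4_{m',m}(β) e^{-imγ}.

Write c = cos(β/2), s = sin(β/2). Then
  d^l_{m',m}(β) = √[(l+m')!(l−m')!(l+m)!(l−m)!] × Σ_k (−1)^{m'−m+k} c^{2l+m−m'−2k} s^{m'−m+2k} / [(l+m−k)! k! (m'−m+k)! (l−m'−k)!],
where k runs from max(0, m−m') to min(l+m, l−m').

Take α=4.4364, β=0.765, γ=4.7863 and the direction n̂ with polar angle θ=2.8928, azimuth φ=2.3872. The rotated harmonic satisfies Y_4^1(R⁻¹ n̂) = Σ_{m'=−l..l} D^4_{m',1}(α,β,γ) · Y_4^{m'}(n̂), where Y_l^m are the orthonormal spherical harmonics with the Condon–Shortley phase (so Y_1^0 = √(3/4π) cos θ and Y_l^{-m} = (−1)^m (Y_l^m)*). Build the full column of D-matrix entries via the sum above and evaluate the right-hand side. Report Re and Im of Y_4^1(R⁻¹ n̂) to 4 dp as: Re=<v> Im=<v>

Need the full column D^4_{m',1} for m'=−4..4 at α=4.4364, β=0.765, γ=4.7863.
cos(β/2)=0.927734, sin(β/2)=0.373241
d^4_{-4,1}: single k=5 term ⇒ +0.043282;  D = +0.039984+0.016573i
d^4_{-3,1}: k∈[4..5] ⇒ +0.190183 -0.018469 = +0.171713;  D = -0.106486+0.134708i
d^4_{-2,1}: k∈[3..5] ⇒ +0.505361 -0.122694 +0.003972 = +0.386638;  D = -0.226500-0.313348i
d^4_{-1,1}: k∈[2..5] ⇒ +0.888220 -0.431294 +0.034904 -0.000377 = +0.491454;  D = +0.461675-0.168472i
d^4_{0,1}: k∈[1..4] ⇒ +0.987348 -0.958854 +0.155197 -0.004187 = +0.179504;  D = +0.013255+0.179014i
d^4_{1,1}: k∈[0..3] ⇒ +0.548769 -1.332330 +0.431294 -0.023269 = -0.375537;  D = +0.367896+0.075372i
d^4_{2,1}: k∈[0..2] ⇒ -0.936680 +0.758041 -0.081796 = -0.260435;  D = -0.119817+0.231237i
d^4_{3,1}: k∈[0..1] ⇒ +0.705003 -0.190183 = +0.514820;  D = +0.375262+0.352446i
d^4_{4,1}: single k=0 term ⇒ -0.267412;  D = +0.229258-0.137658i
Y_4^{m'}(θ=2.8928,φ=2.3872) and Σ D·Y over m':
  (+0.0400+0.0166i)·(-0.0016+0.0002i)  (-0.1065+0.1347i)·(-0.0116+0.0139i)  (-0.2265-0.3133i)·(+0.0070+0.1129i)  (+0.4617-0.1685i)·(+0.2942+0.2765i)  (+0.0133+0.1790i)·(+0.6033+0.0000i)  (+0.3679+0.0754i)·(-0.2942+0.2765i)  (-0.1198+0.2312i)·(+0.0070-0.1129i)  (+0.3753+0.3524i)·(+0.0116+0.0139i)  (+0.2293-0.1377i)·(-0.0016-0.0002i)
Y_4^1(R⁻¹ n̂) = +0.118677+0.259431i

Re=0.1187 Im=0.2594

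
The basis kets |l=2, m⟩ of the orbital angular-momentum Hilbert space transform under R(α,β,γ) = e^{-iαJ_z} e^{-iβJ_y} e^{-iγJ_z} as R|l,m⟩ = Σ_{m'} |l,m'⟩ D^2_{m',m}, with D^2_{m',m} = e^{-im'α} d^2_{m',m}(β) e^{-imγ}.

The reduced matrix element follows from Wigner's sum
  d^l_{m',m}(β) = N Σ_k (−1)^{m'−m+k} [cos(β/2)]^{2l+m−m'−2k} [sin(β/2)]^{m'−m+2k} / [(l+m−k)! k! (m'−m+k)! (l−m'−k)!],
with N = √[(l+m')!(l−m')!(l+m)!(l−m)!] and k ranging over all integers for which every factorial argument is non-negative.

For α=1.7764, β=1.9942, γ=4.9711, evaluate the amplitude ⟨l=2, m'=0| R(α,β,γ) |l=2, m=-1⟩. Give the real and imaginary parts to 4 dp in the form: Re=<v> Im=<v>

Re=0.1174 Im=-0.4435

D^2_{0,-1}(1.7764,1.9942,4.9711) = e^{-i·0·1.7764}·d^2_{0,-1}(1.9942)·e^{-i·-1·4.9711}. Compute d first:
Half-angle: c=0.542740, s=0.839901. N=√(2·2·1·6)=4.898979
k∈{0,1} keeps every argument non-negative
  k=0: (−1)^1·4.8990/(2)·0.5427^3·0.8399^1 = -0.328912
  k=1: (−1)^2·4.8990/(2)·0.5427^1·0.8399^3 = +0.787683
d^2_{0,-1}(1.9942) = -0.328912 +0.787683 = +0.458771
Phases: e^{-i·(0)·1.7764}=+1.000000+0.000000i, e^{-i·(-1)·4.9711}=+0.255835-0.966721i ⇒ D=+0.117369-0.443503i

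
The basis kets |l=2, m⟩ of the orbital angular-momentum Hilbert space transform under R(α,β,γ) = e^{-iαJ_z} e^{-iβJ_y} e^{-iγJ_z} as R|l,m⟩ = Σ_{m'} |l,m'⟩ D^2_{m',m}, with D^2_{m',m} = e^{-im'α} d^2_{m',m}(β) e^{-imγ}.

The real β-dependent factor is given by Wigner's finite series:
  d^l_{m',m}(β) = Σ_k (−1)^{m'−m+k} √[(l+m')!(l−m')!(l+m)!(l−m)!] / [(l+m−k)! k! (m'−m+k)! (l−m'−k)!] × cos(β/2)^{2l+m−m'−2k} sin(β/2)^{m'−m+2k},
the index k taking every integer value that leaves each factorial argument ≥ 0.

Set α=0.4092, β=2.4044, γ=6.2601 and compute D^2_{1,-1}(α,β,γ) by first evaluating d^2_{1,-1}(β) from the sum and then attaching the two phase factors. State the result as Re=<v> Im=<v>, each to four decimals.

Split into d^2_{1,-1}(β=2.4044) × two z-phases.
Half-angle: c=0.360306, s=0.932834. N=√(6·1·1·6)=6.000000
The bounds max(0,m−m')=0 and min(l+m,l−m')=1 give 2 terms
  k=0: (−1)^2·6.0000/(2)·0.3603^2·0.9328^2 = +0.338902
  k=1: (−1)^3·6.0000/(6)·0.3603^0·0.9328^4 = -0.757212
d^2_{1,-1}(2.4044) = +0.338902 -0.757212 = -0.418310
D = (+0.917439-0.397876i)·(-0.418310)·(+0.999734-0.023083i) = -0.379830+0.175250i

Re=-0.3798 Im=0.1752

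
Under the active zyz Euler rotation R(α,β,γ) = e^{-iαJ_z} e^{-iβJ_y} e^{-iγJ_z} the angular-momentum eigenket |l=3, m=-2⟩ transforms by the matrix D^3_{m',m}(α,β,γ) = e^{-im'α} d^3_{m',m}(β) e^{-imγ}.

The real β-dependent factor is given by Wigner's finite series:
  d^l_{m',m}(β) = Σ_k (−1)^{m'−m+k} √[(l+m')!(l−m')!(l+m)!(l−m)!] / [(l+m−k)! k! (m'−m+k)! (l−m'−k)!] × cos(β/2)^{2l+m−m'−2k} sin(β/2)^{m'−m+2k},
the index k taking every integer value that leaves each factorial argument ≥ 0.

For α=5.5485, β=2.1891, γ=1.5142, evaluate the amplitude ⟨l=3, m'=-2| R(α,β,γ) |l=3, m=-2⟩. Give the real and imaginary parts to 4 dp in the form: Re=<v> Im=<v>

Re=-0.0019 Im=-0.1651

Split into d^3_{-2,-2}(β=2.1891) × two z-phases.
With c≡cos(β/2)=0.458446 and s≡sin(β/2)=0.888722, N=[1·120·1·120]^{1/2}=120.000000
The bounds max(0,m−m')=0 and min(l+m,l−m')=1 give 2 terms
  k=0: (−1)^0·120.0000/(120)·0.4584^6·0.8887^0 = +0.009284
  k=1: (−1)^1·120.0000/(24)·0.4584^4·0.8887^2 = -0.174444
d^3_{-2,-2}(2.1891) = +0.009284 -0.174444 = -0.165160
Phases: e^{-i·(-2)·5.5485}=+0.101252-0.994861i, e^{-i·(-2)·1.5142}=-0.993601+0.112951i ⇒ D=-0.001943-0.165149i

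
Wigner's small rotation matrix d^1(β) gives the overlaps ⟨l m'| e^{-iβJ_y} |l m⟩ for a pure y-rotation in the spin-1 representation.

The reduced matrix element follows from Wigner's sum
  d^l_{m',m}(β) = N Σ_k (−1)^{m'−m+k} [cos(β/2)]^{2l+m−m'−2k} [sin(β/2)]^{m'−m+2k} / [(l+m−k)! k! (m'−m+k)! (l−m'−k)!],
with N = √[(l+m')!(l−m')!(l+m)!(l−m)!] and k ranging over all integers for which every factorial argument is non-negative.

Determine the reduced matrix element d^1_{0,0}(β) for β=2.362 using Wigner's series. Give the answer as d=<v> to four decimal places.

d^1_{0,0}(β=2.362) via Wigner's sum:
Half-angle: c=0.380000, s=0.924986. N=√(1·1·1·1)=1.000000
The bounds max(0,m−m')=0 and min(l+m,l−m')=1 give 2 terms
  k=0: (−1)^0·1.0000/(1)·0.3800^2·0.9250^0 = +0.144400
  k=1: (−1)^1·1.0000/(1)·0.3800^0·0.9250^2 = -0.855600
d^1_{0,0}(2.362) = +0.144400 -0.855600 = -0.711200

d=-0.7112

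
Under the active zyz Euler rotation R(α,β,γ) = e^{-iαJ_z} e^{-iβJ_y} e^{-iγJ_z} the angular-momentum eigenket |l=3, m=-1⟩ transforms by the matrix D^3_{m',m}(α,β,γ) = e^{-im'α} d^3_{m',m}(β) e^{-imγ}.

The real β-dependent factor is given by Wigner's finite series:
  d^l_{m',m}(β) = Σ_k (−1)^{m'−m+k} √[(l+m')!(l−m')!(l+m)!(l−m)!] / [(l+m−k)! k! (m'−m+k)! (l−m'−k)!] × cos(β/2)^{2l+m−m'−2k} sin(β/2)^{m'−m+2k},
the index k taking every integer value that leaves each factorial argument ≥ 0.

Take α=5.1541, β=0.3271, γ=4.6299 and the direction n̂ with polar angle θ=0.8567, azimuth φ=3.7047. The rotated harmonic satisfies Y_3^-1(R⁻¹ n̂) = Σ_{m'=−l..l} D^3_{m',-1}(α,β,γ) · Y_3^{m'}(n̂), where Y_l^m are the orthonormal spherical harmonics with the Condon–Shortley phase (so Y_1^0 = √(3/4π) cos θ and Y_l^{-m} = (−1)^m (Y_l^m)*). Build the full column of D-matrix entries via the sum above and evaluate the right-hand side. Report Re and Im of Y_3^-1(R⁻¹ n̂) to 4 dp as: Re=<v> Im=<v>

Need the full column D^3_{m',-1} for m'=−3..3 at α=5.1541, β=0.3271, γ=4.6299.
cos(β/2)=0.986655, sin(β/2)=0.162822
d^3_{-3,-1}: single k=2 term ⇒ +0.097305;  D = +0.031361+0.092112i
d^3_{-2,-1}: k∈[1..2] ⇒ +0.481438 -0.026222 = +0.455216;  D = -0.326848+0.316847i
d^3_{-1,-1}: k∈[0..2] ⇒ +0.922557 -0.200991 +0.004105 = +0.725671;  D = -0.679352-0.255107i
d^3_{0,-1}: k∈[0..2] ⇒ -0.527389 +0.043087 -0.000391 = -0.484693;  D = +0.039937+0.483045i
d^3_{1,-1}: k∈[0..2] ⇒ +0.150744 -0.005474 +0.000019 = +0.145289;  D = +0.125780-0.072720i
d^3_{2,-1}: k∈[0..1] ⇒ -0.026222 +0.000357 = -0.025865;  D = -0.021276-0.014709i
d^3_{3,-1}: single k=0 term ⇒ +0.002650;  D = -0.000430+0.002615i
Y_3^{m'}(θ=0.8567,φ=3.7047) and Σ D·Y over m':
  (+0.0314+0.0921i)·(+0.0213+0.1788i)  (-0.3268+0.3168i)·(+0.1644-0.3451i)  (-0.6794-0.2551i)·(-0.2364+0.1492i)  (+0.0399+0.4830i)·(-0.2090+0.0000i)  (+0.1258-0.0727i)·(+0.2364+0.1492i)  (-0.0213-0.0147i)·(+0.1644+0.3451i)  (-0.0004+0.0026i)·(-0.0213+0.1788i)
Y_3^-1(R⁻¹ n̂) = +0.271830+0.022076i

Re=0.2718 Im=0.0221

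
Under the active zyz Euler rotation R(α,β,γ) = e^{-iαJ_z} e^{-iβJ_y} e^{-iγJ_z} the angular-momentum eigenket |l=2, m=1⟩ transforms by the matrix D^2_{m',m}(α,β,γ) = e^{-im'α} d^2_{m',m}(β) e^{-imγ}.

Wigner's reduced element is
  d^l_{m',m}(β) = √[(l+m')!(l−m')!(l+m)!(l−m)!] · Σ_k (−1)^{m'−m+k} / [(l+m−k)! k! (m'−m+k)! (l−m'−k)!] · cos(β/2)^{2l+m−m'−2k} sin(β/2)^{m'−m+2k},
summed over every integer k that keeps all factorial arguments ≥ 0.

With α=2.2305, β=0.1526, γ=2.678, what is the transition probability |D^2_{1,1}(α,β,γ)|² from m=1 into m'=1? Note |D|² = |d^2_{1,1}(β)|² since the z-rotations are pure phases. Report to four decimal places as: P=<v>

P=0.9430

D^2_{1,1}(2.2305,0.1526,2.678) = e^{-i·1·2.2305}·d^2_{1,1}(0.1526)·e^{-i·1·2.678}. Compute d first:
c=cos(0.1526/2)=0.997091, s=sin(0.1526/2)=0.076226; N=√[6·1·6·1]=6.000000
k: max(0,(1)−(1))=0 … min(2+(1),2−(1))=1
  k=0: (−1)^0·6.0000/(6)·0.9971^4·0.0762^0 = +0.988413
  k=1: (−1)^1·6.0000/(2)·0.9971^2·0.0762^2 = -0.017330
d^2_{1,1}(0.1526) = +0.988413 -0.017330 = +0.971083
|D^2_{1,1}|² = |d^2_{1,1}(β)|² = (+0.971083)² = 0.943002 (the z-rotation phases have unit modulus)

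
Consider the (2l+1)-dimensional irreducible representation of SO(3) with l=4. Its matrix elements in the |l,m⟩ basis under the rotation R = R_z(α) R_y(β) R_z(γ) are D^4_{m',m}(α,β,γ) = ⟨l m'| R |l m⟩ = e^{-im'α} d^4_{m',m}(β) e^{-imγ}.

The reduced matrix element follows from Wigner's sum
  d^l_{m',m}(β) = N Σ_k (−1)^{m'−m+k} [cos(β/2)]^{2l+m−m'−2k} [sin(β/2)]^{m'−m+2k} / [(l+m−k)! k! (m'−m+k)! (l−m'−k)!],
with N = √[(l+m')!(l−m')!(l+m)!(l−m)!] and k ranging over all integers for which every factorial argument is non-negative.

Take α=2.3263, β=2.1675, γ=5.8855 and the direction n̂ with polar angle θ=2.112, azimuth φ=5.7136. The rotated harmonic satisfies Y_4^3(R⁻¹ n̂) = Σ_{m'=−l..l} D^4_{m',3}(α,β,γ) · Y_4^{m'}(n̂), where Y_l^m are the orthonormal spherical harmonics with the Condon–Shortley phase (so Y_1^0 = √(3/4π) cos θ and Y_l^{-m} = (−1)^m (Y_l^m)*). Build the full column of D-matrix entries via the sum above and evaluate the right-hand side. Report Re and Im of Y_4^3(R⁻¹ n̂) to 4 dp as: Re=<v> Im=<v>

Re=0.3366 Im=0.1862

Need the full column D^4_{m',3} for m'=−4..4 at α=2.3263, β=2.1675, γ=5.8855.
cos(β/2)=0.468018, sin(β/2)=0.883719
d^4_{-4,3}: single k=7 term ⇒ +0.557195;  D = -0.265821-0.489699i
d^4_{-3,3}: k∈[6..7] ⇒ +0.730311 -0.371975 = +0.358336;  D = -0.112031+0.340373i
d^4_{-2,3}: k∈[5..6] ⇒ +0.620217 -0.737099 = -0.116883;  D = -0.105872+0.049524i
d^4_{-1,3}: k∈[4..5] ⇒ +0.387102 -0.828095 = -0.440993;  D = +0.409900+0.162657i
d^4_{0,3}: k∈[3..4] ⇒ +0.183366 -0.653766 = -0.470400;  D = -0.173493-0.437237i
d^4_{1,3}: k∈[2..3] ⇒ +0.065144 -0.387102 = -0.321958;  D = -0.136421+0.291627i
d^4_{2,3}: k∈[1..2] ⇒ +0.016264 -0.173956 = -0.157692;  D = +0.149789-0.049298i
d^4_{3,3}: k∈[0..1] ⇒ +0.002302 -0.057451 = -0.055149;  D = -0.048468-0.026311i
d^4_{4,3}: single k=0 term ⇒ -0.012294;  D = +0.003139+0.011887i
Y_4^{m'}(θ=2.112,φ=5.7136) and Σ D·Y over m':
  (-0.2658-0.4897i)·(-0.1552+0.1815i)  (-0.1120+0.3404i)·(+0.0558-0.4021i)  (-0.1059+0.0495i)·(+0.0882+0.1915i)  (+0.4099+0.1627i)·(+0.2009+0.1287i)  (-0.1735-0.4372i)·(-0.2641+0.0000i)  (-0.1364+0.2916i)·(-0.2009+0.1287i)  (+0.1498-0.0493i)·(+0.0882-0.1915i)  (-0.0485-0.0263i)·(-0.0558-0.4021i)  (+0.0031+0.0119i)·(-0.1552-0.1815i)
Y_4^3(R⁻¹ n̂) = +0.336641+0.186194i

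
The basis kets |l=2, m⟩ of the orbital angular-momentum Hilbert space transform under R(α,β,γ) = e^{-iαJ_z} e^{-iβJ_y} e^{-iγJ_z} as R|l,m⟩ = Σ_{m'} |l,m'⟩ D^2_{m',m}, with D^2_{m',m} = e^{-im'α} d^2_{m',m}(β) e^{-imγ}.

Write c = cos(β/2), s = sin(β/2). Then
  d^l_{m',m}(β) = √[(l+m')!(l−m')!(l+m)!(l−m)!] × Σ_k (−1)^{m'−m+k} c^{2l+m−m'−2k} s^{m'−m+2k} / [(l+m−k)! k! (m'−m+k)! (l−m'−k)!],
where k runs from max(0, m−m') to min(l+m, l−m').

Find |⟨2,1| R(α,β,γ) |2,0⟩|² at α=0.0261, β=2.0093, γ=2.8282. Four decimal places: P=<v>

P=0.2217

Split into d^2_{1,0}(β=2.0093) × two z-phases.
With c≡cos(β/2)=0.536384 and s≡sin(β/2)=0.843974, N=[6·1·2·2]^{1/2}=4.898979
The bounds max(0,m−m')=0 and min(l+m,l−m')=1 give 2 terms
  k=0: (−1)^1·4.8990/(2)·0.5364^3·0.8440^1 = -0.319030
  k=1: (−1)^2·4.8990/(2)·0.5364^1·0.8440^3 = +0.789839
d^2_{1,0}(2.0093) = -0.319030 +0.789839 = +0.470809
|D^2_{1,0}|² = |d^2_{1,0}(β)|² = (+0.470809)² = 0.221662 (the z-rotation phases have unit modulus)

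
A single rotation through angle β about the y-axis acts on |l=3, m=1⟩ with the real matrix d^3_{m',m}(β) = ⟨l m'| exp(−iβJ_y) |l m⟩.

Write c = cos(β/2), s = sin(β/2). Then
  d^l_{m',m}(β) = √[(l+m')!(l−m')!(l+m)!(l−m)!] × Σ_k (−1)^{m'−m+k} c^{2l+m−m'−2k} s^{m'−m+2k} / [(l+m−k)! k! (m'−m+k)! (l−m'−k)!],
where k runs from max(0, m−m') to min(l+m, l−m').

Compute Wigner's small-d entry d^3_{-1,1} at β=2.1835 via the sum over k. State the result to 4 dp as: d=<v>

d^3_{-1,1}(β=2.1835) via Wigner's sum:
c=cos(2.1835/2)=0.460933, s=sin(2.1835/2)=0.887435; N=√[2·24·24·2]=48.000000
Admissible k: 2..4 (factorial args all ≥0)
  k=2: (−1)^0·48.0000/(8)·0.4609^4·0.8874^2 = +0.213293
  k=3: (−1)^1·48.0000/(6)·0.4609^2·0.8874^4 = -1.054173
  k=4: (−1)^2·48.0000/(48)·0.4609^0·0.8874^6 = +0.488449
d^3_{-1,1}(2.1835) = +0.213293 -1.054173 +0.488449 = -0.352431

d=-0.3524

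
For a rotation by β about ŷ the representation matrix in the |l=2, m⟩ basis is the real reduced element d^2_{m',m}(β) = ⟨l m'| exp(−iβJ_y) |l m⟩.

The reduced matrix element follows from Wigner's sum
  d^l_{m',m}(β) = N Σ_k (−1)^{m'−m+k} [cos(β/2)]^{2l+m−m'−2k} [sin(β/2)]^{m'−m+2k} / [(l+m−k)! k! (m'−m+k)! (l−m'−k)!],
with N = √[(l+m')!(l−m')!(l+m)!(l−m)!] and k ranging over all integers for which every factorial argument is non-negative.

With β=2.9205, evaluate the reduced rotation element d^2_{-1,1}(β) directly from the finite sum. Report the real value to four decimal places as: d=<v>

d=-0.9397

d^2_{-1,1}(β=2.9205) via Wigner's sum:
With c≡cos(β/2)=0.110321 and s≡sin(β/2)=0.993896, N=[1·6·6·1]^{1/2}=6.000000
Admissible k: 2..3 (factorial args all ≥0)
  k=2: (−1)^0·6.0000/(2)·0.1103^2·0.9939^2 = +0.036068
  k=3: (−1)^1·6.0000/(6)·0.1103^0·0.9939^4 = -0.975807
d^2_{-1,1}(2.9205) = +0.036068 -0.975807 = -0.939739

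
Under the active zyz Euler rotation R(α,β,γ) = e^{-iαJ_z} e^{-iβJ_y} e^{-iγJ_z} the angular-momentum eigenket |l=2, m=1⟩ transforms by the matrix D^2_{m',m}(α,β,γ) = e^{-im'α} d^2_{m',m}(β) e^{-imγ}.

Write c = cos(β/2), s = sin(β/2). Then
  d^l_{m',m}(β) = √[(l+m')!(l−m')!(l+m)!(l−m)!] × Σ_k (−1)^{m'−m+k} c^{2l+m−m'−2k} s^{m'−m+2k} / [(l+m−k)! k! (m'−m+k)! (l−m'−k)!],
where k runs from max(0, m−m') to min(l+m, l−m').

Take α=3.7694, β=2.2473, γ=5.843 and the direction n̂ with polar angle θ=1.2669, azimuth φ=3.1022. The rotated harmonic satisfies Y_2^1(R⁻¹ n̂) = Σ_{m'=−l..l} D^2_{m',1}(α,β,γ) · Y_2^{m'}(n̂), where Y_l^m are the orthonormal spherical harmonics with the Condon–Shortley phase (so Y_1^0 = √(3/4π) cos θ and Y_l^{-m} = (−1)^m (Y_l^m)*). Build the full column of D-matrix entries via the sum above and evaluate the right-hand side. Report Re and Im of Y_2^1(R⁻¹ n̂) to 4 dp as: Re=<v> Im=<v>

Need the full column D^2_{m',1} for m'=−2..2 at α=3.7694, β=2.2473, γ=5.843.
cos(β/2)=0.432394, sin(β/2)=0.901685
d^2_{-2,1}: single k=3 term ⇒ +0.633978;  D = -0.079043+0.629031i
d^2_{-1,1}: k∈[2..3] ⇒ +0.456027 -0.661026 = -0.205000;  D = +0.098786+0.179628i
d^2_{0,1}: k∈[1..2] ⇒ +0.178554 -0.776461 = -0.597907;  D = -0.540910-0.254772i
d^2_{1,1}: k∈[0..1] ⇒ +0.034956 -0.456027 = -0.421071;  D = +0.413681-0.078539i
d^2_{2,1}: single k=0 term ⇒ -0.145789;  D = -0.099946+0.106137i
Y_2^{m'}(θ=1.2669,φ=3.1022) and Σ D·Y over m':
  (-0.0790+0.6290i)·(+0.3506+0.0277i)  (+0.0988+0.1796i)·(-0.2204-0.0087i)  (-0.5409-0.2548i)·(-0.2307+0.0000i)  (+0.4137-0.0785i)·(+0.2204-0.0087i)  (-0.0999+0.1061i)·(+0.3506-0.0277i)
Y_2^1(R⁻¹ n̂) = +0.117829+0.255736i

Re=0.1178 Im=0.2557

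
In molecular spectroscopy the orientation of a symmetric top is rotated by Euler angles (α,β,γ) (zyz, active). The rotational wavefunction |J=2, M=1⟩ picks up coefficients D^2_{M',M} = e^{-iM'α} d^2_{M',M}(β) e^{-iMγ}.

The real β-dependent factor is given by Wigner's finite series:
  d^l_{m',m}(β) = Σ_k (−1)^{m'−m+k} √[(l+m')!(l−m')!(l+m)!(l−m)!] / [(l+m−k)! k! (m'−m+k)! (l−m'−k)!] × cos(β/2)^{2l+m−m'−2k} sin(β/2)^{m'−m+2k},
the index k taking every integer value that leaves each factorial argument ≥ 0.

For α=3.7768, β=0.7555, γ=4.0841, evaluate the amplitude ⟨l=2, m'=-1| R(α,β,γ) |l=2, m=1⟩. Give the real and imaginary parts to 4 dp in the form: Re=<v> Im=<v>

Split into d^2_{-1,1}(β=0.7555) × two z-phases.
c=cos(0.7555/2)=0.929497, s=sin(0.7555/2)=0.368830; N=√[1·6·6·1]=6.000000
Admissible k: 2..3 (factorial args all ≥0)
  k=2: (−1)^0·6.0000/(2)·0.9295^2·0.3688^2 = +0.352590
  k=3: (−1)^1·6.0000/(6)·0.9295^0·0.3688^4 = -0.018506
d^2_{-1,1}(0.7555) = +0.352590 -0.018506 = +0.334084
Phases: e^{-i·(-1)·3.7768}=-0.804949-0.593344i, e^{-i·(1)·4.0841}=-0.587761+0.809034i ⇒ D=+0.318433-0.101056i

Re=0.3184 Im=-0.1011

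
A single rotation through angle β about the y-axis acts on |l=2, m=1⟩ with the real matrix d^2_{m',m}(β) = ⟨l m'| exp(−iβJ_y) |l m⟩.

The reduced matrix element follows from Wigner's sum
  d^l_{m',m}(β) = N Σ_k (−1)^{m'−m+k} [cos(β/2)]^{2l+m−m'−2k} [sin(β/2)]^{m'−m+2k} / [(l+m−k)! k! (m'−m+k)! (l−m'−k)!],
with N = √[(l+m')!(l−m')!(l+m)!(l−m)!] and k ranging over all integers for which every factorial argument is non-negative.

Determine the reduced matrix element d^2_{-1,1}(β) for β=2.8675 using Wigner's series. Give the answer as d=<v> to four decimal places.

d=-0.9081

d^2_{-1,1}(β=2.8675) via Wigner's sum:
Half-angle: c=0.136618, s=0.990624. N=√(1·6·6·1)=6.000000
k∈{2,3} keeps every argument non-negative
  k=2: (−1)^0·6.0000/(2)·0.1366^2·0.9906^2 = +0.054948
  k=3: (−1)^1·6.0000/(6)·0.1366^0·0.9906^4 = -0.963020
d^2_{-1,1}(2.8675) = +0.054948 -0.963020 = -0.908071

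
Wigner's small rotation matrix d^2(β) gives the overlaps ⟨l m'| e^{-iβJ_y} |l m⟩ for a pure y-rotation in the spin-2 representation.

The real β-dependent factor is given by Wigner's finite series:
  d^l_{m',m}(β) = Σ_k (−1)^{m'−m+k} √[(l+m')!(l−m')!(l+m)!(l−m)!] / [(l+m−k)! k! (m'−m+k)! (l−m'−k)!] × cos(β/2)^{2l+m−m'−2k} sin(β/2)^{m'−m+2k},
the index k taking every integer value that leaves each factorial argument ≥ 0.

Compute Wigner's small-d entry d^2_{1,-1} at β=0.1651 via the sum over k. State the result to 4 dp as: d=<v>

d^2_{1,-1}(β=0.1651) via Wigner's sum:
c=cos(0.1651/2)=0.996595, s=sin(0.1651/2)=0.082456; N=√[6·1·1·6]=6.000000
k∈{0,1} keeps every argument non-negative
  k=0: (−1)^2·6.0000/(2)·0.9966^2·0.0825^2 = +0.020258
  k=1: (−1)^3·6.0000/(6)·0.9966^0·0.0825^4 = -0.000046
d^2_{1,-1}(0.1651) = +0.020258 -0.000046 = +0.020212

d=0.0202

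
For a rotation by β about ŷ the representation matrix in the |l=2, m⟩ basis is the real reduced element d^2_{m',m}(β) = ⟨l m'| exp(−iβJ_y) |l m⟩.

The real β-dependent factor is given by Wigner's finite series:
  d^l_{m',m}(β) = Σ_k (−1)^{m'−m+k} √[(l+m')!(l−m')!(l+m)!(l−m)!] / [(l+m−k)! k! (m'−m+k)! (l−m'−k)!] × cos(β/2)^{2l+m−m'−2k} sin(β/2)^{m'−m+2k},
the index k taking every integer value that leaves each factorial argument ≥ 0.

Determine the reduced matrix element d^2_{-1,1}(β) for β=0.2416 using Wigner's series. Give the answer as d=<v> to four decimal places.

d^2_{-1,1}(β=0.2416) via Wigner's sum:
With c≡cos(β/2)=0.992713 and s≡sin(β/2)=0.120506, N=[1·6·6·1]^{1/2}=6.000000
Admissible k: 2..3 (factorial args all ≥0)
  k=2: (−1)^0·6.0000/(2)·0.9927^2·0.1205^2 = +0.042933
  k=3: (−1)^1·6.0000/(6)·0.9927^0·0.1205^4 = -0.000211
d^2_{-1,1}(0.2416) = +0.042933 -0.000211 = +0.042722

d=0.0427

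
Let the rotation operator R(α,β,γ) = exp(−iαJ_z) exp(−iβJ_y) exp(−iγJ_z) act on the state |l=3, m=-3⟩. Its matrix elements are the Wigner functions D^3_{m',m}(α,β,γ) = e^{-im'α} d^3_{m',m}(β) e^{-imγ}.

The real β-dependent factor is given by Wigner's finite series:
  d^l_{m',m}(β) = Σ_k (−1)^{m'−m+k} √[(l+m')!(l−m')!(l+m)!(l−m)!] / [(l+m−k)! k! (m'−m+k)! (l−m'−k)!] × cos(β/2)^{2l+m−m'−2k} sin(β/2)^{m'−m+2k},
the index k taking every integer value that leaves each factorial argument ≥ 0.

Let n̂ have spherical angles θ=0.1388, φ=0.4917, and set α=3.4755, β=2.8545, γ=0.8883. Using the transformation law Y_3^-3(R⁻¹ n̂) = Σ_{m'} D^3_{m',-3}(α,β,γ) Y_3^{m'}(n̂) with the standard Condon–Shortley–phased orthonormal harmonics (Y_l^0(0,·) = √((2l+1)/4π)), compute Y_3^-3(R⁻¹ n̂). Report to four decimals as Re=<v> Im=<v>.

Re=0.0009 Im=-0.0011

Need the full column D^3_{m',-3} for m'=−3..3 at α=3.4755, β=2.8545, γ=0.8883.
cos(β/2)=0.143054, sin(β/2)=0.989715
d^3_{-3,-3}: single k=0 term ⇒ +0.000009;  D = +0.000007+0.000004i
d^3_{-2,-3}: single k=0 term ⇒ -0.000145;  D = +0.000143+0.000028i
d^3_{-1,-3}: single k=0 term ⇒ +0.001589;  D = +0.001573-0.000226i
d^3_{0,-3}: single k=0 term ⇒ -0.012692;  D = +0.011277-0.005824i
d^3_{1,-3}: single k=0 term ⇒ +0.076048;  D = +0.052402-0.055112i
d^3_{2,-3}: single k=0 term ⇒ -0.332756;  D = +0.137593-0.302976i
d^3_{3,-3}: single k=0 term ⇒ +0.939855;  D = +0.086702-0.935847i
Y_3^{m'}(θ=0.1388,φ=0.4917) and Σ D·Y over m':
  (+0.0000+0.0000i)·(+0.0001-0.0011i)  (+0.0001+0.0000i)·(+0.0107-0.0161i)  (+0.0016-0.0002i)·(+0.1539-0.0824i)  (+0.0113-0.0058i)·(+0.7038+0.0000i)  (+0.0524-0.0551i)·(-0.1539-0.0824i)  (+0.1376-0.3030i)·(+0.0107+0.0161i)  (+0.0867-0.9358i)·(-0.0001-0.0011i)
Y_3^-3(R⁻¹ n̂) = +0.000881-0.001134i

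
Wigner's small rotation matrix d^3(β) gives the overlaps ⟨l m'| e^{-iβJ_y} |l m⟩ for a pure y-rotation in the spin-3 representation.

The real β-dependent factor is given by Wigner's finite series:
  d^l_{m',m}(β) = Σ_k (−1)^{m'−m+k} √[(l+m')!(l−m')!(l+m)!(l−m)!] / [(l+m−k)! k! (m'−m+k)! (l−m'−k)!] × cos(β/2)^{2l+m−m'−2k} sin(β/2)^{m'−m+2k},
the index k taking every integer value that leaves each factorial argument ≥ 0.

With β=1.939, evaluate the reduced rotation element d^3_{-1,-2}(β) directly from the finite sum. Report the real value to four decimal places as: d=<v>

d=0.4909

d^3_{-1,-2}(β=1.939) via Wigner's sum:
Half-angle: c=0.565712, s=0.824603. N=√(2·24·1·120)=75.894664
The bounds max(0,m−m')=0 and min(l+m,l−m')=1 give 2 terms
  k=0: (−1)^1·75.8947/(24)·0.5657^5·0.8246^1 = -0.151085
  k=1: (−1)^2·75.8947/(12)·0.5657^3·0.8246^3 = +0.642023
d^3_{-1,-2}(1.939) = -0.151085 +0.642023 = +0.490938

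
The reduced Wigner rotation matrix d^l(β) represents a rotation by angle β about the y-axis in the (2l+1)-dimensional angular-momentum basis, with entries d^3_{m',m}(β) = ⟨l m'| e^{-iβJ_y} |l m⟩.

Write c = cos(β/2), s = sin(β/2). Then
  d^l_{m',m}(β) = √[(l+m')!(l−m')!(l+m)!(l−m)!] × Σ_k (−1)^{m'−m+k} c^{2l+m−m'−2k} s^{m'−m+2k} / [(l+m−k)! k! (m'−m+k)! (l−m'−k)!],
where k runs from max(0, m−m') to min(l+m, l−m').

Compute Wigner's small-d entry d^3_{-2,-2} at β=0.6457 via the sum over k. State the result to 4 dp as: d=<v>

d=0.3203

d^3_{-2,-2}(β=0.6457) via Wigner's sum:
With c≡cos(β/2)=0.948335 and s≡sin(β/2)=0.317271, N=[1·120·1·120]^{1/2}=120.000000
k∈{0,1} keeps every argument non-negative
  k=0: (−1)^0·120.0000/(120)·0.9483^6·0.3173^0 = +0.727396
  k=1: (−1)^1·120.0000/(24)·0.9483^4·0.3173^2 = -0.407077
d^3_{-2,-2}(0.6457) = +0.727396 -0.407077 = +0.320319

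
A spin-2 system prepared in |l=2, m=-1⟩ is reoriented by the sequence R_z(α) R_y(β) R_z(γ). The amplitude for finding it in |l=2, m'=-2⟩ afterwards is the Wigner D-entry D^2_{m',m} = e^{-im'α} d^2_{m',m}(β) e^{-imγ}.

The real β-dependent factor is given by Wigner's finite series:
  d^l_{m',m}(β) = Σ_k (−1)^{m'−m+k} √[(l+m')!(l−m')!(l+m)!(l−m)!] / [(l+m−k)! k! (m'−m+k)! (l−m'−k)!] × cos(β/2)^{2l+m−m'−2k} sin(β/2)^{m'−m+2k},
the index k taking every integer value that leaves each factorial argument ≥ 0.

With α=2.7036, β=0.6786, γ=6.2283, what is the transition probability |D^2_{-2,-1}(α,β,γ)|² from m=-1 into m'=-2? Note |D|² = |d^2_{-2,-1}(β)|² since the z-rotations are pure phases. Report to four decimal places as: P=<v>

P=0.3116

Split into d^2_{-2,-1}(β=0.6786) × two z-phases.
With c≡cos(β/2)=0.942988 and s≡sin(β/2)=0.332827, N=[1·24·1·6]^{1/2}=12.000000
k∈{1} keeps every argument non-negative
  k=1: (−1)^0·12.0000/(6)·0.9430^3·0.3328^1 = +0.558171
d^2_{-2,-1}(0.6786) = +0.558171
|D^2_{-2,-1}|² = |d^2_{-2,-1}(β)|² = (+0.558171)² = 0.311554 (the z-rotation phases have unit modulus)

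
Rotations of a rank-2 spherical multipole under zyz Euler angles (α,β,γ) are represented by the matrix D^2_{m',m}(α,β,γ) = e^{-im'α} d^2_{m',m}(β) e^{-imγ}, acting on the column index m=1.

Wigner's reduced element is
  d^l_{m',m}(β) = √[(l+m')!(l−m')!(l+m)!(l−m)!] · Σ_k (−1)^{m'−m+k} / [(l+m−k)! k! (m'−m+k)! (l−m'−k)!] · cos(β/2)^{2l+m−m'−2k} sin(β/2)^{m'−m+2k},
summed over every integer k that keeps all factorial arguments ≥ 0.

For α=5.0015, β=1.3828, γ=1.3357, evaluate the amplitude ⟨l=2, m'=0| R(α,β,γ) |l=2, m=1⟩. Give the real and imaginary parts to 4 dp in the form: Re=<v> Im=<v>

Re=0.0524 Im=-0.2187

First d^2_{0,1}(β=1.3828), then the phase factors e^{-i(0)α} and e^{-i(1)γ}:
With c≡cos(β/2)=0.770354 and s≡sin(β/2)=0.637616, N=[2·2·6·1]^{1/2}=4.898979
The bounds max(0,m−m')=1 and min(l+m,l−m')=2 give 2 terms
  k=1: (−1)^0·4.8990/(2)·0.7704^3·0.6376^1 = +0.714013
  k=2: (−1)^1·4.8990/(2)·0.7704^1·0.6376^3 = -0.489152
d^2_{0,1}(1.3828) = +0.714013 -0.489152 = +0.224861
D = (+1.000000+0.000000i)·(+0.224861)·(+0.232937-0.972492i) = +0.052378-0.218675i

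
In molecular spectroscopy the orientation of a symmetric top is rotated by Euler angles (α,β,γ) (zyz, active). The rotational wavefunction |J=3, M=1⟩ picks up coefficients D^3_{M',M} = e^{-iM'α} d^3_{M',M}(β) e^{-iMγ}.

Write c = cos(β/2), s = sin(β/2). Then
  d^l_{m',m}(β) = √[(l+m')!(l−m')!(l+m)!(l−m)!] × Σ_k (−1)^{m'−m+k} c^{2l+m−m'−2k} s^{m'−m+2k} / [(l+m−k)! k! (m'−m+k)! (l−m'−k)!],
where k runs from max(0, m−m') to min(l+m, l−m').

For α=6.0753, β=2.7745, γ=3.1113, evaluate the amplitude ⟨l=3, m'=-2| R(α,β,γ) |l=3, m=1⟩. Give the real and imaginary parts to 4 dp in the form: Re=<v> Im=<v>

D^3_{-2,1}(6.0753,2.7745,3.1113) = e^{-i·-2·6.0753}·d^3_{-2,1}(2.7745)·e^{-i·1·3.1113}. Compute d first:
Half-angle: c=0.182517, s=0.983203. N=√(1·120·24·2)=75.894664
k∈{3,4} keeps every argument non-negative
  k=3: (−1)^0·75.8947/(12)·0.1825^3·0.9832^3 = +0.036549
  k=4: (−1)^1·75.8947/(24)·0.1825^1·0.9832^5 = -0.530297
d^3_{-2,1}(2.7745) = +0.036549 -0.530297 = -0.493749
D = (+0.914805-0.403895i)·(-0.493749)·(-0.999541-0.030288i) = +0.457517-0.185651i

Re=0.4575 Im=-0.1857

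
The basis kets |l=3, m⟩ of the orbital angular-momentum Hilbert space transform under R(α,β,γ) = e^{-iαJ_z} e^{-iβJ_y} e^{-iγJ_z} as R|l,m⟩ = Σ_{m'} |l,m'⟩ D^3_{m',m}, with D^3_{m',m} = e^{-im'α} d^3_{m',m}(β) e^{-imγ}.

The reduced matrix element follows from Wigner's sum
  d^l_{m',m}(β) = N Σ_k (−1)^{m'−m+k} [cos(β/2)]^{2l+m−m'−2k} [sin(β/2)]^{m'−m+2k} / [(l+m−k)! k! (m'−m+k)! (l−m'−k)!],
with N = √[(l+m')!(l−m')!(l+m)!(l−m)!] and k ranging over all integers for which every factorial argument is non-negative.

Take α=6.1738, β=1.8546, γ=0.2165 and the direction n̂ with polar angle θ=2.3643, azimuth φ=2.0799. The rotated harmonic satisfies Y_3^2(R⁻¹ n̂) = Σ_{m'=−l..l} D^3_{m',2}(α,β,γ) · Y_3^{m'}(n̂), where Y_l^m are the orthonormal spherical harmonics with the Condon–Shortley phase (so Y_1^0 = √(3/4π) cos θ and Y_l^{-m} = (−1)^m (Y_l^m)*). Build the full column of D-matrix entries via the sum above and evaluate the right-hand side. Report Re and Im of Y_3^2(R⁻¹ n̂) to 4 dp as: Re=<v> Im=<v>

Re=-0.1296 Im=-0.1360

Need the full column D^3_{m',2} for m'=−3..3 at α=6.1738, β=1.8546, γ=0.2165.
cos(β/2)=0.599996, sin(β/2)=0.800003
d^3_{-3,2}: single k=5 term ⇒ +0.481595;  D = +0.348694-0.332184i
d^3_{-2,2}: k∈[4..5] ⇒ +0.737281 -0.262150 = +0.475132;  D = +0.377735-0.288212i
d^3_{-1,2}: k∈[3..4] ⇒ +0.699439 -0.621736 = +0.077703;  D = +0.066551-0.040109i
d^3_{0,2}: k∈[2..3] ⇒ +0.454295 -0.807651 = -0.353356;  D = -0.320746+0.148267i
d^3_{1,2}: k∈[1..2] ⇒ +0.196713 -0.699439 = -0.502726;  D = -0.476631+0.159865i
d^3_{2,2}: k∈[0..1] ⇒ +0.046654 -0.414712 = -0.368058;  D = -0.359645+0.078247i
d^3_{3,2}: single k=0 term ⇒ -0.152374;  D = -0.151537+0.015946i
Y_3^{m'}(θ=2.3643,φ=2.0799) and Σ D·Y over m':
  (+0.3487-0.3322i)·(+0.1438+0.0063i)  (+0.3777-0.2882i)·(+0.1881-0.3050i)  (+0.0666-0.0401i)·(-0.1702-0.3049i)  (-0.3207+0.1483i)·(+0.1222+0.0000i)  (-0.4766+0.1599i)·(+0.1702-0.3049i)  (-0.3596+0.0782i)·(+0.1881+0.3050i)  (-0.1515+0.0159i)·(-0.1438+0.0063i)
Y_3^2(R⁻¹ n̂) = -0.129589-0.136039i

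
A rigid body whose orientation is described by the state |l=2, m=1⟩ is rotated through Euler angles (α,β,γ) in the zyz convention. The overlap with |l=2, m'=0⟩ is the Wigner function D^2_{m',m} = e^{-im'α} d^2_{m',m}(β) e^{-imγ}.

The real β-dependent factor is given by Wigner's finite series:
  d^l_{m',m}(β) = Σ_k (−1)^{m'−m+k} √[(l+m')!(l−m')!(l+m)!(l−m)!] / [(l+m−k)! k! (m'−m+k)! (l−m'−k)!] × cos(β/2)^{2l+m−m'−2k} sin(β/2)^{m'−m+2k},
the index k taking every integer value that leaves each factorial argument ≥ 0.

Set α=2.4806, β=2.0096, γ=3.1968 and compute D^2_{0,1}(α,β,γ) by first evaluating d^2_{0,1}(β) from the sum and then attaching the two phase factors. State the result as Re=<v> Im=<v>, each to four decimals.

Re=0.4703 Im=-0.0260

First d^2_{0,1}(β=2.0096), then the phase factors e^{-i(0)α} and e^{-i(1)γ}:
With c≡cos(β/2)=0.536257 and s≡sin(β/2)=0.844055, N=[2·2·6·1]^{1/2}=4.898979
Admissible k: 1..2 (factorial args all ≥0)
  k=1: (−1)^0·4.8990/(2)·0.5363^3·0.8441^1 = +0.318834
  k=2: (−1)^1·4.8990/(2)·0.5363^1·0.8441^3 = -0.789879
d^2_{0,1}(2.0096) = +0.318834 -0.789879 = -0.471044
Attach z-rotation phases: D = e^{-i(0)(2.4806)}·(-0.471044)·e^{-i(1)(3.1968)} = +0.470327-0.025992i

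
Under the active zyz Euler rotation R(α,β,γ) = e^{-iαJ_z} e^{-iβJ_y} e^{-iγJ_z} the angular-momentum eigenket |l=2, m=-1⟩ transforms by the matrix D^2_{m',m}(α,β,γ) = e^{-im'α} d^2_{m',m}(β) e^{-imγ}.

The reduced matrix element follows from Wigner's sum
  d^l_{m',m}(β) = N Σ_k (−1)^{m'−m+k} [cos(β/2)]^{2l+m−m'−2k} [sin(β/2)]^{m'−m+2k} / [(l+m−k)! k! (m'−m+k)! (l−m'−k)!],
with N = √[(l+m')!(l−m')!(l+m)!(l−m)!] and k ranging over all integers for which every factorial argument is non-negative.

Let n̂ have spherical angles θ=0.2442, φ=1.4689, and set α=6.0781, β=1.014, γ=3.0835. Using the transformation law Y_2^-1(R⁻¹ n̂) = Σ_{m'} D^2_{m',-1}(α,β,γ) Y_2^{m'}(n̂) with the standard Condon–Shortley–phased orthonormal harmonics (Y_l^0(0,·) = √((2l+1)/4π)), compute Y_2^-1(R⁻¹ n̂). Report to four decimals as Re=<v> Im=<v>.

Need the full column D^2_{m',-1} for m'=−2..2 at α=6.0781, β=1.014, γ=3.0835.
cos(β/2)=0.874205, sin(β/2)=0.485557
d^2_{-2,-1}: single k=1 term ⇒ +0.648799;  D = -0.578958+0.292827i
d^2_{-1,-1}: k∈[0..1] ⇒ +0.584054 -0.540540 = +0.043514;  D = -0.042016+0.011320i
d^2_{0,-1}: k∈[0..1] ⇒ -0.794613 +0.245137 = -0.549476;  D = +0.548549-0.031903i
d^2_{1,-1}: k∈[0..1] ⇒ +0.540540 -0.055585 = +0.484955;  D = -0.479725-0.071028i
d^2_{2,-1}: single k=0 term ⇒ -0.200154;  D = +0.187876+0.069023i
Y_2^{m'}(θ=0.2442,φ=1.4689) and Σ D·Y over m':
  (-0.5790+0.2928i)·(-0.0221-0.0046i)  (-0.0420+0.0113i)·(+0.0184-0.1803i)  (+0.5485-0.0319i)·(+0.5755+0.0000i)  (-0.4797-0.0710i)·(-0.0184-0.1803i)  (+0.1879+0.0690i)·(-0.0221+0.0046i)
Y_2^-1(R⁻¹ n̂) = +0.322650+0.072734i

Re=0.3226 Im=0.0727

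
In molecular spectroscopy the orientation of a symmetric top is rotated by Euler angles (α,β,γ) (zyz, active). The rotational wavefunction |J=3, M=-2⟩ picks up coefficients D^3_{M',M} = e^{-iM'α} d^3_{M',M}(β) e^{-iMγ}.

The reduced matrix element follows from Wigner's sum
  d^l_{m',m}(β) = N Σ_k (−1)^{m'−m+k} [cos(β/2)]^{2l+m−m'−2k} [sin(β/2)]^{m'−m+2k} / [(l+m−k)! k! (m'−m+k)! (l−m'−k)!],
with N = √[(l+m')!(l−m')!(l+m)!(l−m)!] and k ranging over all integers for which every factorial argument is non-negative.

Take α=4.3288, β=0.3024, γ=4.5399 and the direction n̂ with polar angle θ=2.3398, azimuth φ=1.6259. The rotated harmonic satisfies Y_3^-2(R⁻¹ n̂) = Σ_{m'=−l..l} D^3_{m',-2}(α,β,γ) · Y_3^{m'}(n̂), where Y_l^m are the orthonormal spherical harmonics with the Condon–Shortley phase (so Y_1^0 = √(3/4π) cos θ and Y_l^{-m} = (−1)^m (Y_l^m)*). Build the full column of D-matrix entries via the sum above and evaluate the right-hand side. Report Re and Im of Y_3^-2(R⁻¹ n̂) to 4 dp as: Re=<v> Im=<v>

Need the full column D^3_{m',-2} for m'=−3..3 at α=4.3288, β=0.3024, γ=4.5399.
cos(β/2)=0.988591, sin(β/2)=0.150625
d^3_{-3,-2}: single k=1 term ⇒ +0.348381;  D = -0.347401-0.026122i
d^3_{-2,-2}: k∈[0..1] ⇒ +0.933469 -0.108350 = +0.825119;  D = +0.365305-0.739848i
d^3_{-1,-2}: k∈[0..1] ⇒ -0.449758 +0.020882 = -0.428876;  D = -0.285546-0.319997i
d^3_{0,-2}: k∈[0..1] ⇒ +0.118691 -0.002755 = +0.115936;  D = -0.109105+0.039207i
d^3_{1,-2}: k∈[0..1] ⇒ -0.020882 +0.000242 = -0.020639;  D = -0.000797+0.020624i
d^3_{2,-2}: k∈[0..1] ⇒ +0.002515 -0.000012 = +0.002504;  D = +0.002284+0.001026i
d^3_{3,-2}: single k=0 term ⇒ -0.000188;  D = +0.000135-0.000130i
Y_3^{m'}(θ=2.3398,φ=1.6259) and Σ D·Y over m':
  (-0.3474-0.0261i)·(+0.0255+0.1527i)  (+0.3653-0.7398i)·(+0.3648-0.0404i)  (-0.2855-0.3200i)·(-0.0181-0.3288i)  (-0.1091+0.0392i)·(+0.1510+0.0000i)  (-0.0008+0.0206i)·(+0.0181-0.3288i)  (+0.0023+0.0010i)·(+0.3648+0.0404i)  (+0.0001-0.0001i)·(-0.0255+0.1527i)
Y_3^-2(R⁻¹ n̂) = -0.010417-0.231597i

Re=-0.0104 Im=-0.2316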